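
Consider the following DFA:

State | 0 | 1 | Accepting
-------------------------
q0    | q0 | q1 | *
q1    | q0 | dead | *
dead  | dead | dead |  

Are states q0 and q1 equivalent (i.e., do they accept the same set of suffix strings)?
Try the suffix "1".
From q0: q0 → q1 — accepting.
From q1: q1 → dead — not accepting.
The two states disagree on this suffix, so they are not equivalent.

Final answer: No. Distinguishing string: "1" - accepted from q0 but not from q1.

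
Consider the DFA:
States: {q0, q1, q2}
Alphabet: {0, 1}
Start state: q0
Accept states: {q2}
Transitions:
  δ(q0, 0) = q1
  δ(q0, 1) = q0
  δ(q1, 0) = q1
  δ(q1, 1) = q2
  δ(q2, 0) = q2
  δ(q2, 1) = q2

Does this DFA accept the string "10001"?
Processing string "10001":
  q0 --1--> q0
  q0 --0--> q1
  q1 --0--> q1
  q1 --0--> q1
  q1 --1--> q2
Final state: q2
Accept states: {q2}
q2 is an accept state, so the string is accepted.

Final answer: Yes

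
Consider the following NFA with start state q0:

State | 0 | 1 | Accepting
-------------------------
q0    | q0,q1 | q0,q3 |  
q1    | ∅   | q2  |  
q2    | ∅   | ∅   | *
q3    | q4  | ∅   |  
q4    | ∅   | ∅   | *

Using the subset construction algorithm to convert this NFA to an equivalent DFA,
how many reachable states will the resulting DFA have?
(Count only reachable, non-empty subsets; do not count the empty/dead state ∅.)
Start subset: {q0}
{q0}: on 0 → {q0, q1}, on 1 → {q0, q3}
{q0, q1}: on 0 → {q0, q1}, on 1 → {q0, q2, q3}
{q0, q3}: on 0 → {q0, q1, q4}, on 1 → {q0, q3}
{q0, q2, q3}: on 0 → {q0, q1, q4}, on 1 → {q0, q3}
{q0, q1, q4}: on 0 → {q0, q1}, on 1 → {q0, q2, q3}
Reachable non-empty subsets: {q0}, {q0, q1}, {q0, q3}, {q0, q2, q3}, {q0, q1, q4} — 5 in total.

Final answer: 5 states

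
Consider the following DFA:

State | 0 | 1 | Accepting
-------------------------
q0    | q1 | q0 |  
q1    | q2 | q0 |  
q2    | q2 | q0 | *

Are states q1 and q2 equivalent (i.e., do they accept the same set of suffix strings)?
Try the suffix ε (the empty string).
From q1: q1 — not accepting.
From q2: q2 — accepting.
The two states disagree on this suffix, so they are not equivalent.

Final answer: No. Distinguishing string: ε (the empty string) - accepted from q2 but not from q1.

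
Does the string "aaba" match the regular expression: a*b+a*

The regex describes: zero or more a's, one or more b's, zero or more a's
Yes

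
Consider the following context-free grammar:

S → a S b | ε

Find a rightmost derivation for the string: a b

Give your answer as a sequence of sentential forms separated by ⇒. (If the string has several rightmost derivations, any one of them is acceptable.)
Start with S.
Step 1: the rightmost non-terminal is S; apply S → a S b:  a S b
Step 2: the rightmost non-terminal is S; apply S → ε:  a b

Final answer: S ⇒ a S b ⇒ a b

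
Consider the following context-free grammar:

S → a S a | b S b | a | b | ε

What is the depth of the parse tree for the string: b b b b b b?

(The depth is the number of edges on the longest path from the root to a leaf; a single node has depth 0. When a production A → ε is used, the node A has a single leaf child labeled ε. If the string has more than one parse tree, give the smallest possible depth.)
The string has even length 6, so its (unique) parse tree peels off matching outer symbols: S → b S b, S → b S b, S → b S b, and finally S → ε for the empty middle.
The S nodes are at depths 0..3; the ε leaf under the innermost S is at depth 4 (terminal leaves are at depths 1..3).
Depth = 4.

Final answer: 4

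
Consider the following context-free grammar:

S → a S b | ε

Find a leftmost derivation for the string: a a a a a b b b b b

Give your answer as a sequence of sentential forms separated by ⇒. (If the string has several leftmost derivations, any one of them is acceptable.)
Start with S.
Step 1: the leftmost non-terminal is S; apply S → a S b:  a S b
Step 2: the leftmost non-terminal is S; apply S → a S b:  a a S b b
Step 3: the leftmost non-terminal is S; apply S → a S b:  a a a S b b b
Step 4: the leftmost non-terminal is S; apply S → a S b:  a a a a S b b b b
Step 5: the leftmost non-terminal is S; apply S → a S b:  a a a a a S b b b b b
Step 6: the leftmost non-terminal is S; apply S → ε:  a a a a a b b b b b

Final answer: S ⇒ a S b ⇒ a a S b b ⇒ a a a S b b b ⇒ a a a a S b b b b ⇒ a a a a a S b b b b b ⇒ a a a a a b b b b b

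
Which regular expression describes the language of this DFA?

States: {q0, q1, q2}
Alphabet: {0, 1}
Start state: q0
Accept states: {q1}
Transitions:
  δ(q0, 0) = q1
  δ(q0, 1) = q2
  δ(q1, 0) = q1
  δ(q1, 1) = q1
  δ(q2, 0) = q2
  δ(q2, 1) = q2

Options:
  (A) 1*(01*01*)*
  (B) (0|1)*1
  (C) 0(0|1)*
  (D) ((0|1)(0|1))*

Testing sample strings against the DFA:
  '10000' -> rejected
  '10001' -> rejected
  '101' -> rejected
  '0101' -> accepted
Checking each option for a counterexample:
  (A) 1*(01*01*)*: ε is rejected by the DFA but matches the regex → eliminated
  (B) (0|1)*1: '0' is accepted by the DFA but does not match the regex → eliminated
  (C) 0(0|1)*: agrees with the DFA on all strings of length ≤ 4
  (D) ((0|1)(0|1))*: ε is rejected by the DFA but matches the regex → eliminated
Only (C) 0(0|1)* is consistent with the DFA.

Final answer: (C) 0(0|1)*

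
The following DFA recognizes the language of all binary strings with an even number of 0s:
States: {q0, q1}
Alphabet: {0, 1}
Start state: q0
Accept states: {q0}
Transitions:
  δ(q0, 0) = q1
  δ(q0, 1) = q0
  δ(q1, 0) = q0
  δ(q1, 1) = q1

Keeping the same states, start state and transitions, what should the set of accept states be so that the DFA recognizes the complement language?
The DFA is complete (every state has a transition on every symbol), so the complement
is recognized by the same DFA with accepting and non-accepting states swapped.
Original accept states: {q0}
Complement accept states = All states - Original accept states
= {q0, q1} - {q0}
= {q1}
Complement language: strings with an ODD number of 0s

Final answer: {q1}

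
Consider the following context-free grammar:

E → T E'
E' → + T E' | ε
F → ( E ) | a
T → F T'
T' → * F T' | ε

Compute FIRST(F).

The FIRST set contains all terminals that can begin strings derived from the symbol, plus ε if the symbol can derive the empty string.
FIRST(F): F → ( E ) contributes '(' and F → a contributes 'a', so FIRST(F) = {(, a}. F is not nullable.

Final answer: {(, a}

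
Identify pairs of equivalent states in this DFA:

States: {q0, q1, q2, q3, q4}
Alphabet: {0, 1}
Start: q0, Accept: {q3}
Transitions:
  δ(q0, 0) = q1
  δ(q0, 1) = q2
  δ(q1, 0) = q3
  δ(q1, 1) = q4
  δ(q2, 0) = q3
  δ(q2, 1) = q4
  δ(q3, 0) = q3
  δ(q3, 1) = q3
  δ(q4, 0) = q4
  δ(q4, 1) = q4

Using the table-filling algorithm:
Round 0 – mark pairs where exactly one state is accepting: (q0,q3), (q1,q3), (q2,q3), (q3,q4)
Round 1 – newly marked: (q0,q1) [on 0: q1 vs q3, already marked]; (q0,q2) [on 0: q1 vs q3, already marked]; (q1,q4) [on 0: q3 vs q4, already marked]; (q2,q4) [on 0: q3 vs q4, already marked]
Round 2 – newly marked: (q0,q4) [on 0: q1 vs q4, already marked]
No further pairs can be marked.
(q1, q2) unmarked: δ(q1,0)=q3, δ(q2,0)=q3; δ(q1,1)=q4, δ(q2,1)=q4 → equivalent
Equivalent pairs: (q1, q2)

Final answer: Equivalent pairs: (q1, q2)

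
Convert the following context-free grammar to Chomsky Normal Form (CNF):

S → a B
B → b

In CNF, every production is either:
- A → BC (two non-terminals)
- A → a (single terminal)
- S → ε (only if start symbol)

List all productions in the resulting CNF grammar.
The grammar has no ε-productions or unit productions to eliminate.
S → a B has terminal a in a right-hand side of length ≥ 2: introduce T_a → a and use T_a in place of a.
B → b is already in CNF (single terminal) – keep it.
S → a B becomes S → T_a B.
Resulting CNF grammar (3 productions): T_a → a; B → b; S → T_a B

Final answer: T_a → a; B → b; S → T_a B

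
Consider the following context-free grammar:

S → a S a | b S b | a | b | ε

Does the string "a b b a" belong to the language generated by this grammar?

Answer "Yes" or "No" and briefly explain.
A derivation exists: S ⇒ a S a ⇒ a b S b a ⇒ a b b a (using S → a S a, S → b S b, then S → ε).

Final answer: Yes - a valid derivation exists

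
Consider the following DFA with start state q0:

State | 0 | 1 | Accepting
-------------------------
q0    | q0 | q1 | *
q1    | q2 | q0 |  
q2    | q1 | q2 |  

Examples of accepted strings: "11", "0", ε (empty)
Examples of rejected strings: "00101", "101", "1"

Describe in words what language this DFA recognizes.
binary numbers divisible by 3 (treating the string as a binary integer; leading zeros allowed, the empty string counts as 0)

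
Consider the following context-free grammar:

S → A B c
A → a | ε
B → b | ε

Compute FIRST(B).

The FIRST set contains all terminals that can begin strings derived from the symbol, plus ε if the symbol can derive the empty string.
B → b contributes b; B → ε makes B nullable, contributing ε. FIRST(B) = {b, ε}.

Final answer: {b, ε}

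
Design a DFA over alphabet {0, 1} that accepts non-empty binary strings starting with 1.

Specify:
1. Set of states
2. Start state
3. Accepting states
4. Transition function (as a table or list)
One valid DFA (any DFA recognizing the same language is acceptable):
States: {q0, q1, q2}
Start: q0
Accepting: {q1}
Transitions (accepting states marked with *):
State | 0 | 1 | Accepting
-------------------------
q0    | q2 | q1 |  
q1    | q1 | q1 | *
q2    | q2 | q2 |  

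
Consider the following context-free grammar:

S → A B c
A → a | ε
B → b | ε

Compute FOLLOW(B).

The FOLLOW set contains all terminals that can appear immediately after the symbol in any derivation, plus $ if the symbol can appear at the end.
B occurs in S → A B c, immediately followed by the terminal c. So FOLLOW(B) = {c}.

Final answer: {c}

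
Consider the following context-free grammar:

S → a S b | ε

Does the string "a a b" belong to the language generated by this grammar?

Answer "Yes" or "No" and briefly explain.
Every derivation applies S → a S b some number n of times and then S → ε, producing a^n b^n with equally many a's and b's. The string a a b has two a's but only one b, so it cannot be derived.

Final answer: No - no valid derivation exists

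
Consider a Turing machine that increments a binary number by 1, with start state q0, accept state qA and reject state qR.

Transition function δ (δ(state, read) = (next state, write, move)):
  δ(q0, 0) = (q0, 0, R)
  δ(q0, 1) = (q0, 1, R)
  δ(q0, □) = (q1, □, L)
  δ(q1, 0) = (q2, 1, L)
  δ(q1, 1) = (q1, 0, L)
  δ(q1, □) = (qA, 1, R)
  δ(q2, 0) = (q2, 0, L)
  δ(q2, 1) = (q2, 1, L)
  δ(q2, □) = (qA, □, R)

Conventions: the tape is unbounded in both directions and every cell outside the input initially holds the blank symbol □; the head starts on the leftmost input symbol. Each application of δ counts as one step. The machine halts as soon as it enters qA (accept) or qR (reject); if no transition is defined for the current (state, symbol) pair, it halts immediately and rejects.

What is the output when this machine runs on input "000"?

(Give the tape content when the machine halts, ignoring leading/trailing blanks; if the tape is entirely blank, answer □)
Step 0: [q0]000 (head at position 0)
Step 1: δ(q0, 0) = (q0, 0, R)  ⊢  0[q0]00 (head at position 1)
Step 2: δ(q0, 0) = (q0, 0, R)  ⊢  00[q0]0 (head at position 2)
Step 3: δ(q0, 0) = (q0, 0, R)  ⊢  000[q0]□ (head at position 3)
Step 4: δ(q0, □) = (q1, □, L)  ⊢  00[q1]0□ (head at position 2)
Step 5: δ(q1, 0) = (q2, 1, L)  ⊢  0[q2]01□ (head at position 1)
Step 6: δ(q2, 0) = (q2, 0, L)  ⊢  [q2]001□ (head at position 0)
Step 7: δ(q2, 0) = (q2, 0, L)  ⊢  [q2]□001□ (head at position -1)
Step 8: δ(q2, □) = (qA, □, R)  ⊢  □[qA]001□ (head at position 0)
The machine is in qA, so it halts and accepts.
Tape content when halted (ignoring surrounding blanks): 001

Final answer: Output: 001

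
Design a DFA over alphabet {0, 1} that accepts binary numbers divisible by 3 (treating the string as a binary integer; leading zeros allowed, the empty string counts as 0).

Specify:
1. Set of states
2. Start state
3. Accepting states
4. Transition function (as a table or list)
One valid DFA (any DFA recognizing the same language is acceptable):
States: {q0, q1, q2}
Start: q0
Accepting: {q0}
Transitions (accepting states marked with *):
State | 0 | 1 | Accepting
-------------------------
q0    | q0 | q1 | *
q1    | q2 | q0 |  
q2    | q1 | q2 |  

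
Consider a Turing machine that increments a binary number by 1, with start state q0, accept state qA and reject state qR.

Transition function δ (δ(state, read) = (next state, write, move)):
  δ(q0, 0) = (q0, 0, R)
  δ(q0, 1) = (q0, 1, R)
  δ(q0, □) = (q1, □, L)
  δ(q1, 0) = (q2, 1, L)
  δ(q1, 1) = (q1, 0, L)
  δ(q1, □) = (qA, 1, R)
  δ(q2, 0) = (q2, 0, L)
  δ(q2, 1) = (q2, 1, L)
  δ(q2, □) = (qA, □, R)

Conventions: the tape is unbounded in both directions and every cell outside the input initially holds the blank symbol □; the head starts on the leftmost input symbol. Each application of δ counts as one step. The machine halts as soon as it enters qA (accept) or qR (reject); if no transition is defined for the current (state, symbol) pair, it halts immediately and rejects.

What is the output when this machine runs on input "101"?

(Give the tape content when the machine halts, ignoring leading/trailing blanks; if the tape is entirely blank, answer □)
Step 0: [q0]101 (head at position 0)
Step 1: δ(q0, 1) = (q0, 1, R)  ⊢  1[q0]01 (head at position 1)
Step 2: δ(q0, 0) = (q0, 0, R)  ⊢  10[q0]1 (head at position 2)
Step 3: δ(q0, 1) = (q0, 1, R)  ⊢  101[q0]□ (head at position 3)
Step 4: δ(q0, □) = (q1, □, L)  ⊢  10[q1]1□ (head at position 2)
Step 5: δ(q1, 1) = (q1, 0, L)  ⊢  1[q1]00□ (head at position 1)
Step 6: δ(q1, 0) = (q2, 1, L)  ⊢  [q2]110□ (head at position 0)
Step 7: δ(q2, 1) = (q2, 1, L)  ⊢  [q2]□110□ (head at position -1)
Step 8: δ(q2, □) = (qA, □, R)  ⊢  □[qA]110□ (head at position 0)
The machine is in qA, so it halts and accepts.
Tape content when halted (ignoring surrounding blanks): 110

Final answer: Output: 110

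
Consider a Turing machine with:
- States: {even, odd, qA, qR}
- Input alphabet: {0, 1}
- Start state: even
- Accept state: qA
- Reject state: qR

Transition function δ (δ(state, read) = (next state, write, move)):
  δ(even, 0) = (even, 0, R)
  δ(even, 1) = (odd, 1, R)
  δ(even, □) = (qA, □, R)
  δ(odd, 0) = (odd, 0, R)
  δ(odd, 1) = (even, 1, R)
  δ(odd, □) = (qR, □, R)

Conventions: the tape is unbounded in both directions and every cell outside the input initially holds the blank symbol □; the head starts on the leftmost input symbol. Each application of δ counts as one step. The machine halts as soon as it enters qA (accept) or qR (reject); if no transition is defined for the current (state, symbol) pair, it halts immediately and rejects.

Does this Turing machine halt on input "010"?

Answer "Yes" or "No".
Step 0: [even]010 (head at position 0)
Step 1: δ(even, 0) = (even, 0, R)  ⊢  0[even]10 (head at position 1)
Step 2: δ(even, 1) = (odd, 1, R)  ⊢  01[odd]0 (head at position 2)
Step 3: δ(odd, 0) = (odd, 0, R)  ⊢  010[odd]□ (head at position 3)
Step 4: δ(odd, □) = (qR, □, R)  ⊢  010□[qR]□ (head at position 4)
The machine is in qR, so it halts and rejects.
It halts after 4 steps.

Final answer: Yes - halts after 4 steps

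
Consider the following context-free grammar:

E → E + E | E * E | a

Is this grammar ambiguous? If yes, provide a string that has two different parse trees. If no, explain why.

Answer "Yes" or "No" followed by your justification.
Two different leftmost derivations of a + a * a:
  (1) E ⇒ E + E ⇒ a + E ⇒ a + E * E ⇒ a + a * E ⇒ a + a * a   (tree groups a + (a * a))
  (2) E ⇒ E * E ⇒ E + E * E ⇒ a + E * E ⇒ a + a * E ⇒ a + a * a   (tree groups (a + a) * a)
Two distinct leftmost derivations = two distinct parse trees, so the grammar is ambiguous.

Final answer: Yes - the string 'a + a * a' has two distinct leftmost derivations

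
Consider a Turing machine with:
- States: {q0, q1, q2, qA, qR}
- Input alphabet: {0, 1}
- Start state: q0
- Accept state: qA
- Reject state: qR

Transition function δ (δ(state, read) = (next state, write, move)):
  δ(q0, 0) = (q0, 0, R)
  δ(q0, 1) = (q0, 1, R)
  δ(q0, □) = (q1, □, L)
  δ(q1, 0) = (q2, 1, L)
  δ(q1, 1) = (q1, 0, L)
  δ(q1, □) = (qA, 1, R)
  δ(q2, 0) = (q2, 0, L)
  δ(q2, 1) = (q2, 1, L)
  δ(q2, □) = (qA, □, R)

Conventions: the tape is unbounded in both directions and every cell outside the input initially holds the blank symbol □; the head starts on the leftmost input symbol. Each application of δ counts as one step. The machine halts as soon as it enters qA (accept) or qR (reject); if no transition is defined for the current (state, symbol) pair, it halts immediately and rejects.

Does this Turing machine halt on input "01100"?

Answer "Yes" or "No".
Step 0: [q0]01100 (head at position 0)
Step 1: δ(q0, 0) = (q0, 0, R)  ⊢  0[q0]1100 (head at position 1)
Step 2: δ(q0, 1) = (q0, 1, R)  ⊢  01[q0]100 (head at position 2)
Step 3: δ(q0, 1) = (q0, 1, R)  ⊢  011[q0]00 (head at position 3)
Step 4: δ(q0, 0) = (q0, 0, R)  ⊢  0110[q0]0 (head at position 4)
Step 5: δ(q0, 0) = (q0, 0, R)  ⊢  01100[q0]□ (head at position 5)
Step 6: δ(q0, □) = (q1, □, L)  ⊢  0110[q1]0□ (head at position 4)
Step 7: δ(q1, 0) = (q2, 1, L)  ⊢  011[q2]01□ (head at position 3)
Step 8: δ(q2, 0) = (q2, 0, L)  ⊢  01[q2]101□ (head at position 2)
Step 9: δ(q2, 1) = (q2, 1, L)  ⊢  0[q2]1101□ (head at position 1)
Step 10: δ(q2, 1) = (q2, 1, L)  ⊢  [q2]01101□ (head at position 0)
Step 11: δ(q2, 0) = (q2, 0, L)  ⊢  [q2]□01101□ (head at position -1)
Step 12: δ(q2, □) = (qA, □, R)  ⊢  □[qA]01101□ (head at position 0)
The machine is in qA, so it halts and accepts.
It halts after 12 steps.

Final answer: Yes - halts after 12 steps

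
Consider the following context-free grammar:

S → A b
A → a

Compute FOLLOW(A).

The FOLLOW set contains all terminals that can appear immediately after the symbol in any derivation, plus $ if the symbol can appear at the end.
A occurs only in S → A b, where it is immediately followed by the terminal b. So FOLLOW(A) = {b}.

Final answer: {b}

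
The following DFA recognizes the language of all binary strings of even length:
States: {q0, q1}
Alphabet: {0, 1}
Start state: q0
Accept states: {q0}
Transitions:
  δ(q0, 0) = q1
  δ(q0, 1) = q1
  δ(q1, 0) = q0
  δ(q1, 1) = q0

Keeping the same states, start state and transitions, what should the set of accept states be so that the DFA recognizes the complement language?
The DFA is complete (every state has a transition on every symbol), so the complement
is recognized by the same DFA with accepting and non-accepting states swapped.
Original accept states: {q0}
Complement accept states = All states - Original accept states
= {q0, q1} - {q0}
= {q1}
Complement language: strings of ODD length

Final answer: {q1}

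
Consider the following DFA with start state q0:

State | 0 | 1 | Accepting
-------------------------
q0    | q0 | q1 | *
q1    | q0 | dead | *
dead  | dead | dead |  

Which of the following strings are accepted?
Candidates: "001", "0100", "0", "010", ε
"001": q0 → q0 → q0 → q1; q1 is accepting → accepted
"0100": q0 → q0 → q1 → q0 → q0; q0 is accepting → accepted
"0": q0 → q0; q0 is accepting → accepted
"010": q0 → q0 → q1 → q0; q0 is accepting → accepted
ε: q0; q0 is accepting → accepted

Final answer: "001", "0100", "0", "010", ε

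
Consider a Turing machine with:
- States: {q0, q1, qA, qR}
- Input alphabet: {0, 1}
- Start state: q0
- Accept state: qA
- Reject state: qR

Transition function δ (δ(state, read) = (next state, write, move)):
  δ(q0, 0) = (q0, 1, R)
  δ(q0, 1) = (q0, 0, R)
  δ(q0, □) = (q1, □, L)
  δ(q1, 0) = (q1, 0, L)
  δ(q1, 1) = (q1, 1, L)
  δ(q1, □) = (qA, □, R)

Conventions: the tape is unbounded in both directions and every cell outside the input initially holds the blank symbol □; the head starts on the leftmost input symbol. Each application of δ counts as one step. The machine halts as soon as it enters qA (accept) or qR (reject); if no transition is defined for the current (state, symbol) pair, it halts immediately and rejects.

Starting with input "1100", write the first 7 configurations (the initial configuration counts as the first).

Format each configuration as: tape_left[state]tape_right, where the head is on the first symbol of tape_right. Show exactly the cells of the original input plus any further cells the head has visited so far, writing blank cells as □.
Step 0: [q0]1100 (head at position 0)
Step 1: δ(q0, 1) = (q0, 0, R)  ⊢  0[q0]100 (head at position 1)
Step 2: δ(q0, 1) = (q0, 0, R)  ⊢  00[q0]00 (head at position 2)
Step 3: δ(q0, 0) = (q0, 1, R)  ⊢  001[q0]0 (head at position 3)
Step 4: δ(q0, 0) = (q0, 1, R)  ⊢  0011[q0]□ (head at position 4)
Step 5: δ(q0, □) = (q1, □, L)  ⊢  001[q1]1□ (head at position 3)
Step 6: δ(q1, 1) = (q1, 1, L)  ⊢  00[q1]11□ (head at position 2)

Final answer: [q0]1100 ⊢ 0[q0]100 ⊢ 00[q0]00 ⊢ 001[q0]0 ⊢ 0011[q0]□ ⊢ 001[q1]1□ ⊢ 00[q1]11□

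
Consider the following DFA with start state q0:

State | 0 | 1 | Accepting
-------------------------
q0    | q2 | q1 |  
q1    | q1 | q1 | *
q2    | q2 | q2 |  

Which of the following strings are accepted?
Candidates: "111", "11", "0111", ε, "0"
"111": q0 → q1 → q1 → q1; q1 is accepting → accepted
"11": q0 → q1 → q1; q1 is accepting → accepted
"0111": q0 → q2 → q2 → q2 → q2; q2 is not accepting → rejected
ε: q0; q0 is not accepting → rejected
"0": q0 → q2; q2 is not accepting → rejected

Final answer: "111", "11"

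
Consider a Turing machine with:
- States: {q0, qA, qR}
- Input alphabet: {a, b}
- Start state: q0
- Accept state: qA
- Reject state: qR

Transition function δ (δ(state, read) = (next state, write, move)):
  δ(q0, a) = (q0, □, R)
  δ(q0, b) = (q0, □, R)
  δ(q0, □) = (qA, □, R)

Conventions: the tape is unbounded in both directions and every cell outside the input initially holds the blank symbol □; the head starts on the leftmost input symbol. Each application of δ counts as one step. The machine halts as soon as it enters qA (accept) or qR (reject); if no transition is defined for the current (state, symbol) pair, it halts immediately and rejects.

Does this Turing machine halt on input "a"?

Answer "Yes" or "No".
Step 0: [q0]a (head at position 0)
Step 1: δ(q0, a) = (q0, □, R)  ⊢  □[q0]□ (head at position 1)
Step 2: δ(q0, □) = (qA, □, R)  ⊢  □□[qA]□ (head at position 2)
The machine is in qA, so it halts and accepts.
It halts after 2 steps.

Final answer: Yes - halts after 2 steps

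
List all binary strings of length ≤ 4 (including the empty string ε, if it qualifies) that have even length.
Checking every binary string of length 0 to 4:
  Length 0: accepted: ε | rejected: (none)
  Length 1: accepted: (none) | rejected: 0, 1
  Length 2: accepted: 00, 01, 10, 11 | rejected: (none)
  Length 3: accepted: (none) | rejected: 000, 001, 010, 011, 100, 101, 110, 111
  Length 4: accepted: 0000, 0001, 0010, 0011, 0100, 0101, 0110, 0111, 1000, 1001, 1010, 1011, 1100, 1101, 1110, 1111 | rejected: (none)
Total: 21 string(s).

Final answer: ε, 00, 01, 10, 11, 0000, 0001, 0010, 0011, 0100, 0101, 0110, 0111, 1000, 1001, 1010, 1011, 1100, 1101, 1110, 1111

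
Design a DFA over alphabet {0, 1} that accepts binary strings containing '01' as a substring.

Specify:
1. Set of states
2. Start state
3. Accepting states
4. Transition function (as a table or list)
One valid DFA (any DFA recognizing the same language is acceptable):
States: {q0, q1, q2}
Start: q0
Accepting: {q2}
Transitions (accepting states marked with *):
State | 0 | 1 | Accepting
-------------------------
q0    | q1 | q0 |  
q1    | q1 | q2 |  
q2    | q2 | q2 | *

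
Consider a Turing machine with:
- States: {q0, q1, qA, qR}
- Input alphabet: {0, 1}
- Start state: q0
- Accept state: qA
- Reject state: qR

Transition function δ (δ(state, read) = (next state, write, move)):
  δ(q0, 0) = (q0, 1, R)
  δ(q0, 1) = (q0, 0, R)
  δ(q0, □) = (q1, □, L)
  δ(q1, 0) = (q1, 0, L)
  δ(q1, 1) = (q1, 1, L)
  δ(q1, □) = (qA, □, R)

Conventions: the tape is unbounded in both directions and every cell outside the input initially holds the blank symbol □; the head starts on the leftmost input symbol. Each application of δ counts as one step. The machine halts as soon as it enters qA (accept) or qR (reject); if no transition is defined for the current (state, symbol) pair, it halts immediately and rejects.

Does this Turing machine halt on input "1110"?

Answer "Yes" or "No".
Step 0: [q0]1110 (head at position 0)
Step 1: δ(q0, 1) = (q0, 0, R)  ⊢  0[q0]110 (head at position 1)
Step 2: δ(q0, 1) = (q0, 0, R)  ⊢  00[q0]10 (head at position 2)
Step 3: δ(q0, 1) = (q0, 0, R)  ⊢  000[q0]0 (head at position 3)
Step 4: δ(q0, 0) = (q0, 1, R)  ⊢  0001[q0]□ (head at position 4)
Step 5: δ(q0, □) = (q1, □, L)  ⊢  000[q1]1□ (head at position 3)
Step 6: δ(q1, 1) = (q1, 1, L)  ⊢  00[q1]01□ (head at position 2)
Step 7: δ(q1, 0) = (q1, 0, L)  ⊢  0[q1]001□ (head at position 1)
Step 8: δ(q1, 0) = (q1, 0, L)  ⊢  [q1]0001□ (head at position 0)
Step 9: δ(q1, 0) = (q1, 0, L)  ⊢  [q1]□0001□ (head at position -1)
Step 10: δ(q1, □) = (qA, □, R)  ⊢  □[qA]0001□ (head at position 0)
The machine is in qA, so it halts and accepts.
It halts after 10 steps.

Final answer: Yes - halts after 10 steps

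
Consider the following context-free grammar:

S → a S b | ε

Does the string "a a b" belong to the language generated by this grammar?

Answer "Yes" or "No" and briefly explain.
Every derivation applies S → a S b some number n of times and then S → ε, producing a^n b^n with equally many a's and b's. The string a a b has two a's but only one b, so it cannot be derived.

Final answer: No - no valid derivation exists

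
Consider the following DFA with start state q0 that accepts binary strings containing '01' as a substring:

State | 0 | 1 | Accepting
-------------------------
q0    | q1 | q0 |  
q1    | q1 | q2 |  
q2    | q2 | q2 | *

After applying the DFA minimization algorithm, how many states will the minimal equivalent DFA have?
All 3 states are reachable from q0, so none can be removed as unreachable.
Table-filling: first mark every (accepting, non-accepting) pair as distinguishable (accepting: {q2}; non-accepting: {q0, q1}).
Round 1: (q0, q1) on '1' go to q0 and q2, already distinguishable → mark.
Every pair of states is distinguishable, so the DFA is already minimal.
Equivalence classes: {q0}, {q1}, {q2} → 3 states.

Final answer: 3 states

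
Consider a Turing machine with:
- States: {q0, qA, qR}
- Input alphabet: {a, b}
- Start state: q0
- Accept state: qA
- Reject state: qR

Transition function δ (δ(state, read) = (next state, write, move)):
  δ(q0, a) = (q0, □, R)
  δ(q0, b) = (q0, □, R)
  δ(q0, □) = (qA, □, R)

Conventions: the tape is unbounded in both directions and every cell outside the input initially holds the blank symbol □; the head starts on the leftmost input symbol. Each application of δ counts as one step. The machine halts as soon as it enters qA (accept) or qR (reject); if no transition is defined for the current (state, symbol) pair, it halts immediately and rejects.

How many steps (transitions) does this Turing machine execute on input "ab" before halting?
Step 0: [q0]ab (head at position 0)
Step 1: δ(q0, a) = (q0, □, R)  ⊢  □[q0]b (head at position 1)
Step 2: δ(q0, b) = (q0, □, R)  ⊢  □□[q0]□ (head at position 2)
Step 3: δ(q0, □) = (qA, □, R)  ⊢  □□□[qA]□ (head at position 3)
The machine is in qA, so it halts and accepts.
Number of transitions executed: 3.

Final answer: 3 steps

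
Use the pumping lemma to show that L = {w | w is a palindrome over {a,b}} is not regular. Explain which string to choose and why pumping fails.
Language: L = {w | w is a palindrome over {a,b}} (strings that read the same forwards and backwards)
Step 1: Assume for contradiction that L is regular, with pumping length p.
Step 2: Choose s = a^p b a^p. Then s ∈ L (it reads the same forwards and backwards) and |s| ≥ p.
Step 3: Consider any decomposition s = xyz with |xy| ≤ p and |y| > 0. Since |xy| ≤ p and the first p symbols of s are all a's, y = a^k for some k with 1 ≤ k ≤ p.
Step 4: Pumping up (i = 2): xy²z = a^(p+k) b a^p. Its reverse is a^p b a^(p+k) ≠ a^(p+k) b a^p (the single b is no longer in the middle), so xy²z is not a palindrome and xy²z ∉ L.
This contradicts the pumping lemma, so L is not regular.

Final answer: Choose s = a^p b a^p. Since |xy| ≤ p, y = a^k with k ≥ 1. Then xy²z = a^(p+k) b a^p is not a palindrome, so ∉ L.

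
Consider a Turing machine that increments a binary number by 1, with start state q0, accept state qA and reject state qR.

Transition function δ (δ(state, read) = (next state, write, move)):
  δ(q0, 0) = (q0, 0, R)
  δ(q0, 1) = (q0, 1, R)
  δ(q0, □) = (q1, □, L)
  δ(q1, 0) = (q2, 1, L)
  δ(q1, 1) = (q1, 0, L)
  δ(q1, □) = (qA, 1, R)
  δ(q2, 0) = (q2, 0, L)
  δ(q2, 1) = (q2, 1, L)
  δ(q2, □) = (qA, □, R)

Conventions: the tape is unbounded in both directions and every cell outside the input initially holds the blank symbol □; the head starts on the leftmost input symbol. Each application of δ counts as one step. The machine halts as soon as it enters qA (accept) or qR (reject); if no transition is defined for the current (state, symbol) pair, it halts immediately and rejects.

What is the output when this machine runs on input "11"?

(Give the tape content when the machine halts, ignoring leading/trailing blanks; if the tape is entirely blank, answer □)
Step 0: [q0]11 (head at position 0)
Step 1: δ(q0, 1) = (q0, 1, R)  ⊢  1[q0]1 (head at position 1)
Step 2: δ(q0, 1) = (q0, 1, R)  ⊢  11[q0]□ (head at position 2)
Step 3: δ(q0, □) = (q1, □, L)  ⊢  1[q1]1□ (head at position 1)
Step 4: δ(q1, 1) = (q1, 0, L)  ⊢  [q1]10□ (head at position 0)
Step 5: δ(q1, 1) = (q1, 0, L)  ⊢  [q1]□00□ (head at position -1)
Step 6: δ(q1, □) = (qA, 1, R)  ⊢  1[qA]00□ (head at position 0)
The machine is in qA, so it halts and accepts.
Tape content when halted (ignoring surrounding blanks): 100

Final answer: Output: 100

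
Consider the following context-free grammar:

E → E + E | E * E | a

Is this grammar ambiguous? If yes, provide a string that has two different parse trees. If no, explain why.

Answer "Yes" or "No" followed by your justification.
Two different leftmost derivations of a + a * a:
  (1) E ⇒ E + E ⇒ a + E ⇒ a + E * E ⇒ a + a * E ⇒ a + a * a   (tree groups a + (a * a))
  (2) E ⇒ E * E ⇒ E + E * E ⇒ a + E * E ⇒ a + a * E ⇒ a + a * a   (tree groups (a + a) * a)
Two distinct leftmost derivations = two distinct parse trees, so the grammar is ambiguous.

Final answer: Yes - the string 'a + a * a' has two distinct leftmost derivations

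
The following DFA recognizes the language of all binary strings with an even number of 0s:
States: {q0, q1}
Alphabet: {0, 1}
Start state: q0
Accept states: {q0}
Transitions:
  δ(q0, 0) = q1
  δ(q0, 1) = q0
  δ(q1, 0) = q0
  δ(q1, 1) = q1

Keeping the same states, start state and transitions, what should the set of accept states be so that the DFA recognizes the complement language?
The DFA is complete (every state has a transition on every symbol), so the complement
is recognized by the same DFA with accepting and non-accepting states swapped.
Original accept states: {q0}
Complement accept states = All states - Original accept states
= {q0, q1} - {q0}
= {q1}
Complement language: strings with an ODD number of 0s

Final answer: {q1}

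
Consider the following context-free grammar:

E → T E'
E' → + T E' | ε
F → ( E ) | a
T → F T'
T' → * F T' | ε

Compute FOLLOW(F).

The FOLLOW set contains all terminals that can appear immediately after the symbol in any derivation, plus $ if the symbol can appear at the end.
Useful FIRST sets: FIRST(E') = {+, ε}, FIRST(T') = {*, ε} (both E' and T' are nullable).
FOLLOW(E): E is the start symbol → $; E appears in F → ( E ) followed by ')' → FOLLOW(E) = {), $}.
FOLLOW(E'): E' appears at the right end of E → T E' and of E' → + T E', so FOLLOW(E') ⊇ FOLLOW(E) (the second occurrence adds nothing new). FOLLOW(E') = {), $}.
FOLLOW(T): in E → T E' and E' → + T E', T is followed by E': add FIRST(E') minus ε = {+}; since E' is nullable, also add FOLLOW(E) and FOLLOW(E') = {), $}. FOLLOW(T) = {+, ), $}.
FOLLOW(T'): T' appears at the right end of T → F T' and of T' → * F T', so FOLLOW(T') = FOLLOW(T) = {+, ), $}.
FOLLOW(F): in T → F T' and T' → * F T', F is followed by T': add FIRST(T') minus ε = {*}; since T' is nullable, also add FOLLOW(T) and FOLLOW(T') = {+, ), $}. FOLLOW(F) = {*, +, ), $}.

Final answer: {$, ), *, +}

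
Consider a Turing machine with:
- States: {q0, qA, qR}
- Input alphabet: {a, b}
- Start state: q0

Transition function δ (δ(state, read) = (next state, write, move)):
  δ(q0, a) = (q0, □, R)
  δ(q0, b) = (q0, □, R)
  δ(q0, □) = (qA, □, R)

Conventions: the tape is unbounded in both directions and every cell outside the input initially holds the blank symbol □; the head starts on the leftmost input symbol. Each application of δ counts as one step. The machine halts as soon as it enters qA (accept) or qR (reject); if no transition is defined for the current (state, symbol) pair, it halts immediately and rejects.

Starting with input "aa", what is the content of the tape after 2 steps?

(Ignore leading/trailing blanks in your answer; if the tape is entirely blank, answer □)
Step 0: [q0]aa (head at position 0)
Step 1: δ(q0, a) = (q0, □, R)  ⊢  □[q0]a (head at position 1)
Step 2: δ(q0, a) = (q0, □, R)  ⊢  □□[q0]□ (head at position 2)
Tape after 2 steps (ignoring surrounding blanks): □

Final answer: Tape: □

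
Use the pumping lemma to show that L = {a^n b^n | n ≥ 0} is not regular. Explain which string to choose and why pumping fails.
Language: L = {a^n b^n | n ≥ 0} (equal numbers of a's followed by b's)
Step 1: Assume for contradiction that L is regular, with pumping length p.
Step 2: Choose s = a^p b^p. Then s ∈ L (it has p a's followed by p b's) and |s| ≥ p.
Step 3: Consider any decomposition s = xyz with |xy| ≤ p and |y| > 0. Since |xy| ≤ p and the first p symbols of s are all a's, y = a^k for some k with 1 ≤ k ≤ p.
Step 4: Pumping up (i = 2): xy²z = a^(p+k) b^p, which has more a's than b's, so xy²z ∉ L.
This contradicts the pumping lemma, so L is not regular.

Final answer: Choose s = a^p b^p. Since |xy| ≤ p, y = a^k with k ≥ 1. Then xy²z = a^(p+k) b^p ∉ L.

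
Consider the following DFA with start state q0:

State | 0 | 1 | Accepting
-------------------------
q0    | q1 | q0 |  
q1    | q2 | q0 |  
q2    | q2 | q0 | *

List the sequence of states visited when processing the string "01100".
q0 → q1 → q0 → q0 → q1 → q2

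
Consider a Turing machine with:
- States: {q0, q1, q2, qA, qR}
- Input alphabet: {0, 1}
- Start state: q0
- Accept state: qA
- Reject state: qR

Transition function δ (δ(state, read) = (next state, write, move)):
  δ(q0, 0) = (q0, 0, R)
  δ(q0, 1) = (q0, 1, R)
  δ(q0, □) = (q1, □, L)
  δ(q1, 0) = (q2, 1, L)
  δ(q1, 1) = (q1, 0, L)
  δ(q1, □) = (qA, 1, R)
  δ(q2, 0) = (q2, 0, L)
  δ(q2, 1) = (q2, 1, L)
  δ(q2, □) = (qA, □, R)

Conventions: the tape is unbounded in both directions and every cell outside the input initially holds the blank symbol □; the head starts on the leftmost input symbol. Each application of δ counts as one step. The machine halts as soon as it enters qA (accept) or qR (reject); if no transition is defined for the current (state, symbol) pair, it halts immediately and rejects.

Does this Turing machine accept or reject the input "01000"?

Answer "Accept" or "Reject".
Step 0: [q0]01000 (head at position 0)
Step 1: δ(q0, 0) = (q0, 0, R)  ⊢  0[q0]1000 (head at position 1)
Step 2: δ(q0, 1) = (q0, 1, R)  ⊢  01[q0]000 (head at position 2)
Step 3: δ(q0, 0) = (q0, 0, R)  ⊢  010[q0]00 (head at position 3)
Step 4: δ(q0, 0) = (q0, 0, R)  ⊢  0100[q0]0 (head at position 4)
Step 5: δ(q0, 0) = (q0, 0, R)  ⊢  01000[q0]□ (head at position 5)
Step 6: δ(q0, □) = (q1, □, L)  ⊢  0100[q1]0□ (head at position 4)
Step 7: δ(q1, 0) = (q2, 1, L)  ⊢  010[q2]01□ (head at position 3)
Step 8: δ(q2, 0) = (q2, 0, L)  ⊢  01[q2]001□ (head at position 2)
Step 9: δ(q2, 0) = (q2, 0, L)  ⊢  0[q2]1001□ (head at position 1)
Step 10: δ(q2, 1) = (q2, 1, L)  ⊢  [q2]01001□ (head at position 0)
Step 11: δ(q2, 0) = (q2, 0, L)  ⊢  [q2]□01001□ (head at position -1)
Step 12: δ(q2, □) = (qA, □, R)  ⊢  □[qA]01001□ (head at position 0)
The machine is in qA, so it halts and accepts.

Final answer: Accept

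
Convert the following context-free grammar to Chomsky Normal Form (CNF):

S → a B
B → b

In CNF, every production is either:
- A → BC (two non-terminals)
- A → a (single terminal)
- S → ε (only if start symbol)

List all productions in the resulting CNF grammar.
The grammar has no ε-productions or unit productions to eliminate.
S → a B has terminal a in a right-hand side of length ≥ 2: introduce T_a → a and use T_a in place of a.
B → b is already in CNF (single terminal) – keep it.
S → a B becomes S → T_a B.
Resulting CNF grammar (3 productions): T_a → a; B → b; S → T_a B

Final answer: T_a → a; B → b; S → T_a B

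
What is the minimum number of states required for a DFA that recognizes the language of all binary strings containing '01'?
Language: binary strings containing '01'
Lower bound (Myhill–Nerode): the prefixes ε, 0, 01 are pairwise distinguishable:
  ε vs 01: suffix ε distinguishes them (ε is rejected, 01 is accepted)
  0 vs 01: suffix ε distinguishes them (0 is rejected, 01 is accepted)
  ε vs 0: suffix 1 distinguishes them (ε·1 = 1 is rejected, 0·1 = 01 is accepted)
So any DFA needs at least 3 states.
Upper bound: a DFA with 3 states exists (one state per class above: 'no progress', 'last symbol 0', and 'seen 01' (accepting sink)).
Minimum states: 3

Final answer: 3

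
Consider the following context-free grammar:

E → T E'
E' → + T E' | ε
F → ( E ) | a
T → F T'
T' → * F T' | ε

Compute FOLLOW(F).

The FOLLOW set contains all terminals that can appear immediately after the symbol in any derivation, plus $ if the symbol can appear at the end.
Useful FIRST sets: FIRST(E') = {+, ε}, FIRST(T') = {*, ε} (both E' and T' are nullable).
FOLLOW(E): E is the start symbol → $; E appears in F → ( E ) followed by ')' → FOLLOW(E) = {), $}.
FOLLOW(E'): E' appears at the right end of E → T E' and of E' → + T E', so FOLLOW(E') ⊇ FOLLOW(E) (the second occurrence adds nothing new). FOLLOW(E') = {), $}.
FOLLOW(T): in E → T E' and E' → + T E', T is followed by E': add FIRST(E') minus ε = {+}; since E' is nullable, also add FOLLOW(E) and FOLLOW(E') = {), $}. FOLLOW(T) = {+, ), $}.
FOLLOW(T'): T' appears at the right end of T → F T' and of T' → * F T', so FOLLOW(T') = FOLLOW(T) = {+, ), $}.
FOLLOW(F): in T → F T' and T' → * F T', F is followed by T': add FIRST(T') minus ε = {*}; since T' is nullable, also add FOLLOW(T) and FOLLOW(T') = {+, ), $}. FOLLOW(F) = {*, +, ), $}.

Final answer: {$, ), *, +}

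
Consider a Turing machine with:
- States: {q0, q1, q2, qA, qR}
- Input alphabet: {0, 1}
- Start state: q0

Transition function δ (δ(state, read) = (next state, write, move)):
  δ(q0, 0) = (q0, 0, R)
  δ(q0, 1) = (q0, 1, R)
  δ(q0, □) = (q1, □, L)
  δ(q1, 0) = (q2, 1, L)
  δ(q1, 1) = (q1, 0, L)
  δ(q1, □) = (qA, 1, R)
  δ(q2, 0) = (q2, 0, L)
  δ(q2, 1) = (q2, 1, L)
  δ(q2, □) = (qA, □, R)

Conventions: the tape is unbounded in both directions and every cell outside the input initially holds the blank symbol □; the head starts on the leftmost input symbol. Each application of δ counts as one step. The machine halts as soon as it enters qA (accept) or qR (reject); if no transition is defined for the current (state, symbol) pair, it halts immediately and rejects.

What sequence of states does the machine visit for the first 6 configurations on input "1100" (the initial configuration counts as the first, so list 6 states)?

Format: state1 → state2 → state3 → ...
Step 0: [q0]1100 (head at position 0)
Step 1: δ(q0, 1) = (q0, 1, R)  ⊢  1[q0]100 (head at position 1)
Step 2: δ(q0, 1) = (q0, 1, R)  ⊢  11[q0]00 (head at position 2)
Step 3: δ(q0, 0) = (q0, 0, R)  ⊢  110[q0]0 (head at position 3)
Step 4: δ(q0, 0) = (q0, 0, R)  ⊢  1100[q0]□ (head at position 4)
Step 5: δ(q0, □) = (q1, □, L)  ⊢  110[q1]0□ (head at position 3)
Reading off the states of these 6 configurations: q0 → q0 → q0 → q0 → q0 → q1

Final answer: q0 → q0 → q0 → q0 → q0 → q1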